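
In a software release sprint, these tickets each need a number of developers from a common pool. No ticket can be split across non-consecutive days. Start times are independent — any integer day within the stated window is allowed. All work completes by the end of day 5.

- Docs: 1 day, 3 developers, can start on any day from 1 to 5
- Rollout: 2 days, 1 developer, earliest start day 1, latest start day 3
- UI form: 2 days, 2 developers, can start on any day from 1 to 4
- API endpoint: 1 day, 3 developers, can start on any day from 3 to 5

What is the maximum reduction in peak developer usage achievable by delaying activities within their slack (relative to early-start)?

Early-start peak: d1:6  d2:3  d3:3  d4:0  d5:0 ⇒ 6.
Leveled (Docs@1, Rollout@2, UI form@2, API endpoint@4): d1:3  d2:3  d3:3  d4:3  d5:0 ⇒ 3.
Reduction 6 − 3 = 3.

3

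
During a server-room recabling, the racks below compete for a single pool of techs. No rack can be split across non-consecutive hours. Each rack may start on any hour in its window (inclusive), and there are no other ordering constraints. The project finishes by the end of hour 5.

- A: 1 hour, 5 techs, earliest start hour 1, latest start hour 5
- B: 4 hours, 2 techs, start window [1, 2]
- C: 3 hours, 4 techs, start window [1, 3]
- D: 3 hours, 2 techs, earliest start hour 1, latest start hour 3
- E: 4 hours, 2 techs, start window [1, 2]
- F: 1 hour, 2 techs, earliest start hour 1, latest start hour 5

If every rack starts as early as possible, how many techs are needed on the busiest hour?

17

Early-start schedule: A@1, B@1, C@1, D@1, E@1, F@1.
Load per hour: hour 1: 17, hour 2: 10, hour 3: 10, hour 4: 4, hour 5: 0.
Peak is 17.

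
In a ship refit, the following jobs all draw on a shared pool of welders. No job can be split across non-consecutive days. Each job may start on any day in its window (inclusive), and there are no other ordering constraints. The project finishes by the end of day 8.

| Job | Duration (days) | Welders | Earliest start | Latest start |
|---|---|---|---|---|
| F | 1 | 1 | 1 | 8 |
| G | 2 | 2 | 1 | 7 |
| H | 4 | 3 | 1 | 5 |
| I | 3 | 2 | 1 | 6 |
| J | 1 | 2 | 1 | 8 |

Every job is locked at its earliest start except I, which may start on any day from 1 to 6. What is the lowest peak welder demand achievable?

I@1: d1:10  d2:7  d3:5  d4:3  d5:0  d6:0  d7:0  d8:0 → peak 10
I@2: d1:8  d2:7  d3:5  d4:5  d5:0  d6:0  d7:0  d8:0 → peak 8
I@3: d1:8  d2:5  d3:5  d4:5  d5:2  d6:0  d7:0  d8:0 → peak 8
I@4: d1:8  d2:5  d3:3  d4:5  d5:2  d6:2  d7:0  d8:0 → peak 8
I@5: d1:8  d2:5  d3:3  d4:3  d5:2  d6:2  d7:2  d8:0 → peak 8
I@6: d1:8  d2:5  d3:3  d4:3  d5:0  d6:2  d7:2  d8:2 → peak 8
Best is I@2, peak 8.

8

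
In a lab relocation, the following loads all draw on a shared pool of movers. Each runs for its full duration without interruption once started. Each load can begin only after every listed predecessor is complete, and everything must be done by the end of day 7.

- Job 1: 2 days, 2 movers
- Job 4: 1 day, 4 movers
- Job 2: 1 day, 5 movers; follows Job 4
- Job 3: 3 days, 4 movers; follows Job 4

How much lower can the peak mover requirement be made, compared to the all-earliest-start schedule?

6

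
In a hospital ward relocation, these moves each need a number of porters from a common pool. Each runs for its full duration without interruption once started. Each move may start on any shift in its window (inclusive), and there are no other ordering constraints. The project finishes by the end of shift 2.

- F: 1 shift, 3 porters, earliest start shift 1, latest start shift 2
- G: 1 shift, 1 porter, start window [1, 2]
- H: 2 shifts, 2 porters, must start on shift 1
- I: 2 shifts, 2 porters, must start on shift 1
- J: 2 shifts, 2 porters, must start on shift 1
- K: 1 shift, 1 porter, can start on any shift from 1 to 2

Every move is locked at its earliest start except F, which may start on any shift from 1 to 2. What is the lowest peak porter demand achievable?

9

F@1: s1:11  s2:6 → peak 11
F@2: s1:8  s2:9 → peak 9
Best is F@2, peak 9.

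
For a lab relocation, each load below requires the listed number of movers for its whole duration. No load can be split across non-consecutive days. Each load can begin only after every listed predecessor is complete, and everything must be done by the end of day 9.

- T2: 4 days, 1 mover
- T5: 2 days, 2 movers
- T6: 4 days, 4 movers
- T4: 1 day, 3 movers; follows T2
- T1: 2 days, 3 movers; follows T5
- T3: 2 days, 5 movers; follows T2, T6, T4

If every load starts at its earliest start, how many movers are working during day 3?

At early start, day 3 has: T2, T6, T1.
Demand: 1 + 4 + 3 = 8.

8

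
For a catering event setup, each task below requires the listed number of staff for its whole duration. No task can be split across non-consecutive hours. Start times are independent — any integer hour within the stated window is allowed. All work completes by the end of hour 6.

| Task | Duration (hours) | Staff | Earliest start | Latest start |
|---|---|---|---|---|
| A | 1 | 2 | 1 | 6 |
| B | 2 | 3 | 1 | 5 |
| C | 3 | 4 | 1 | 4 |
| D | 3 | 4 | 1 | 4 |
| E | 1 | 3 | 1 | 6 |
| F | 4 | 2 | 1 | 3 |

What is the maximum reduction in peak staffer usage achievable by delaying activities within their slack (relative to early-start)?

Early-start peak: h1:18  h2:13  h3:10  h4:2  h5:0  h6:0 ⇒ 18.
Leveled (A@1, B@1, C@1, D@4, E@3, F@2): h1:9  h2:9  h3:9  h4:6  h5:6  h6:4 ⇒ 9.
Reduction 18 − 9 = 9.

9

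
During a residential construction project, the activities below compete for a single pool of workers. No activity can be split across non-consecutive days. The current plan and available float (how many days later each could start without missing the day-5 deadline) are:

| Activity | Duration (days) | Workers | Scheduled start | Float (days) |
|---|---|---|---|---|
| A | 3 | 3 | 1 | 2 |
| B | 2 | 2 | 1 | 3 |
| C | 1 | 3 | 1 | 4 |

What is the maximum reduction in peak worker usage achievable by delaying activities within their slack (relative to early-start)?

3

Early-start peak: d1:8  d2:5  d3:3  d4:0  d5:0 ⇒ 8.
Leveled (A@1, B@1, C@4): d1:5  d2:5  d3:3  d4:3  d5:0 ⇒ 5.
Reduction 8 − 5 = 3.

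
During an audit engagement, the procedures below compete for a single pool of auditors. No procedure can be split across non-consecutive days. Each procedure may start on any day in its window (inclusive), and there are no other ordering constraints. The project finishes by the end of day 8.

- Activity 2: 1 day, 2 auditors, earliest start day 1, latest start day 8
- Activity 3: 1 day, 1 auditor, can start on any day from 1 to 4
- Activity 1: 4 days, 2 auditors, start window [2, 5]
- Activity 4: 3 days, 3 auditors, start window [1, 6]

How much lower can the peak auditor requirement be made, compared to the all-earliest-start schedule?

Early-start peak: d1:6  d2:5  d3:5  d4:2  d5:2  d6:0  d7:0  d8:0 ⇒ 6.
Leveled (Activity 2@1, Activity 3@1, Activity 1@2, Activity 4@6): d1:3  d2:2  d3:2  d4:2  d5:2  d6:3  d7:3  d8:3 ⇒ 3.
Reduction 6 − 3 = 3.

3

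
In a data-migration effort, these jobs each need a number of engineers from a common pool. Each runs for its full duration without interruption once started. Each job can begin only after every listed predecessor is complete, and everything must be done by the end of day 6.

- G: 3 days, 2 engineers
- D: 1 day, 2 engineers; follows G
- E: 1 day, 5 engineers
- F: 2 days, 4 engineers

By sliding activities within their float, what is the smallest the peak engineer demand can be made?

Early-start (G@1, D@4, E@1, F@1) gives peak 11: d1:11  d2:6  d3:2  d4:2  d5:0  d6:0.
Shift E→5.
Schedule G@1, D@4, E@5, F@1: d1:6  d2:6  d3:2  d4:2  d5:5  d6:0 — peak 6.

6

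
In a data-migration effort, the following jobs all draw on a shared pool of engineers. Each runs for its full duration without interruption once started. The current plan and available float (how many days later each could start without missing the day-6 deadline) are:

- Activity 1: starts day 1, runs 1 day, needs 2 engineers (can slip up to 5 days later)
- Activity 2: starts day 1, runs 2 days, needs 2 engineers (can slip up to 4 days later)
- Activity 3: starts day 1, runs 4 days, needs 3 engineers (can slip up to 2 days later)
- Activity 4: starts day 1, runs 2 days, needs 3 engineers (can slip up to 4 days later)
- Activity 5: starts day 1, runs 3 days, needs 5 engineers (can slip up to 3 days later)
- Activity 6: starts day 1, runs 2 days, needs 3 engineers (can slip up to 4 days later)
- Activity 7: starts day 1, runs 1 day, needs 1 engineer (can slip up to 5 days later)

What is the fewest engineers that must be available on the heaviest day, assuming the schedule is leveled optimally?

Early-start (Activity 1@1, Activity 2@1, Activity 3@1, Activity 4@1, Activity 5@1, Activity 6@1, Activity 7@1) gives peak 19: d1:19  d2:16  d3:8  d4:3  d5:0  d6:0.
Shift Activity 4→2, Activity 5→4, Activity 6→5.
Schedule Activity 1@1, Activity 2@1, Activity 3@1, Activity 4@2, Activity 5@4, Activity 6@5, Activity 7@1: d1:8  d2:8  d3:6  d4:8  d5:8  d6:8 — peak 8.
Total engineer-days = 46 over 6 days ⇒ peak ≥ ⌈46/6⌉ = 8, so 8 is optimal.

8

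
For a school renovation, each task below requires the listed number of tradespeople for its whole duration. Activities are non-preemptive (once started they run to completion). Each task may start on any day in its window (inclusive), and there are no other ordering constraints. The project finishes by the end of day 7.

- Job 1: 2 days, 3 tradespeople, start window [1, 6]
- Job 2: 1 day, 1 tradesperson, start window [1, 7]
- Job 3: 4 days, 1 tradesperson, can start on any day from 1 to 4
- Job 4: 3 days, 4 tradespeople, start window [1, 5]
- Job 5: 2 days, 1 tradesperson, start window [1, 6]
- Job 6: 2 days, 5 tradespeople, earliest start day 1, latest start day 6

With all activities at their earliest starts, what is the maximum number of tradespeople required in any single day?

Early-start schedule: Job 1@1, Job 2@1, Job 3@1, Job 4@1, Job 5@1, Job 6@1.
Load per day: day 1: 15, day 2: 14, day 3: 5, day 4: 1, day 5: 0, day 6: 0, day 7: 0.
Peak is 15.

15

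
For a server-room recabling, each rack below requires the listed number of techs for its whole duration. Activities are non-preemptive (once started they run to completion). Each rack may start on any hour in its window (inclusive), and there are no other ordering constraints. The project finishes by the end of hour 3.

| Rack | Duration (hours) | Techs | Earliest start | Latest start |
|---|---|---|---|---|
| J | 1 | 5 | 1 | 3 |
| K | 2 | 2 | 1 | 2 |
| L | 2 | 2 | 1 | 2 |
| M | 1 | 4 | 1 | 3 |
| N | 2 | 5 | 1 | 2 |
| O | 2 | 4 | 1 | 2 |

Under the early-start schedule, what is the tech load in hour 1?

At early start, hour 1 has: J, K, L, M, N, O.
Demand: 5 + 2 + 2 + 4 + 5 + 4 = 22.

22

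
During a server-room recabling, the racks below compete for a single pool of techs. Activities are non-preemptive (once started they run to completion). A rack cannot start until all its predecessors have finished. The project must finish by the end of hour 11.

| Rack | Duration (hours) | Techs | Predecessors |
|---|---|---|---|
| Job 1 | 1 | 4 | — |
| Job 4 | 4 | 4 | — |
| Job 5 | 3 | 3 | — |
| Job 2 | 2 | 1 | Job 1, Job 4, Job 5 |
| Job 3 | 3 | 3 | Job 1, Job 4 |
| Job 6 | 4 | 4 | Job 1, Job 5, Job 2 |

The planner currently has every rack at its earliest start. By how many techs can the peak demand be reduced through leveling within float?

4

Early-start peak: h1:11  h2:7  h3:7  h4:4  h5:4  h6:4  h7:7  h8:4  h9:4  h10:4  h11:0 ⇒ 11.
Leveled (Job 1@1, Job 4@2, Job 5@1, Job 2@6, Job 3@6, Job 6@8): h1:7  h2:7  h3:7  h4:4  h5:4  h6:4  h7:4  h8:7  h9:4  h10:4  h11:4 ⇒ 7.
Reduction 11 − 7 = 4.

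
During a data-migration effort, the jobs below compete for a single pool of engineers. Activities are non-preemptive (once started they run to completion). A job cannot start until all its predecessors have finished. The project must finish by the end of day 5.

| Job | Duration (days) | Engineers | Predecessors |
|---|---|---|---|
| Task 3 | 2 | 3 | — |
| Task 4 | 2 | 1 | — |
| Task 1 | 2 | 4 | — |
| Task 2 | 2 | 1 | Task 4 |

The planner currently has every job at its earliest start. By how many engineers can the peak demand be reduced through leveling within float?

3

Early-start peak: d1:8  d2:8  d3:1  d4:1  d5:0 ⇒ 8.
Leveled (Task 3@1, Task 4@1, Task 1@3, Task 2@3): d1:4  d2:4  d3:5  d4:5  d5:0 ⇒ 5.
Reduction 8 − 5 = 3.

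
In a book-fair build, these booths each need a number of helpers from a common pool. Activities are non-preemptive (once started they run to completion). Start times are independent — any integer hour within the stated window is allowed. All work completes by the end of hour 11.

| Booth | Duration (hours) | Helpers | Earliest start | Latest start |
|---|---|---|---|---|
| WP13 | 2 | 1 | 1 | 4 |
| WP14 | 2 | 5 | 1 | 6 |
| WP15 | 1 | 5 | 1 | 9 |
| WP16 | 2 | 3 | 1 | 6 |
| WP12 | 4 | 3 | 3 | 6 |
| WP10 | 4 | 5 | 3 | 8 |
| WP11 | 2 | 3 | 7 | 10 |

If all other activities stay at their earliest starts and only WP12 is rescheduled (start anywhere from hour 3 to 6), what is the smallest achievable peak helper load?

14

WP12@3: h1:14  h2:9  h3:8  h4:8  h5:8  h6:8  h7:3  h8:3  h9:0  h10:0  h11:0 → peak 14
WP12@4: h1:14  h2:9  h3:5  h4:8  h5:8  h6:8  h7:6  h8:3  h9:0  h10:0  h11:0 → peak 14
WP12@5: h1:14  h2:9  h3:5  h4:5  h5:8  h6:8  h7:6  h8:6  h9:0  h10:0  h11:0 → peak 14
WP12@6: h1:14  h2:9  h3:5  h4:5  h5:5  h6:8  h7:6  h8:6  h9:3  h10:0  h11:0 → peak 14
Best is WP12@3, peak 14.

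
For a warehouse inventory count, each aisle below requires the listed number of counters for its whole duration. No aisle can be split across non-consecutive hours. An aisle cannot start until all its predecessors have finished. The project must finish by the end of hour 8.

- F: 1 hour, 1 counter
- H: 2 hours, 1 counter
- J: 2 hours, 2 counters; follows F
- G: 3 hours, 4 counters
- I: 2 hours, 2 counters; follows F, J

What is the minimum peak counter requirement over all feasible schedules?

4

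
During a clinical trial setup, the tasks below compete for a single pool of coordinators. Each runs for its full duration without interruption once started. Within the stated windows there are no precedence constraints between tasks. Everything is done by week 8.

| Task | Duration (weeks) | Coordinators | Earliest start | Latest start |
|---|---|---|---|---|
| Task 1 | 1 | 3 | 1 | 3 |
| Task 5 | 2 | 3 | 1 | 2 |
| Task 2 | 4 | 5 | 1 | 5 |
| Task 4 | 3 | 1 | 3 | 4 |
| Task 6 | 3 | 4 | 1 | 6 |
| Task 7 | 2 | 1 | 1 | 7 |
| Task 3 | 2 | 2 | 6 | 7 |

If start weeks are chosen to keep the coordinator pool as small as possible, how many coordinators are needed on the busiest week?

7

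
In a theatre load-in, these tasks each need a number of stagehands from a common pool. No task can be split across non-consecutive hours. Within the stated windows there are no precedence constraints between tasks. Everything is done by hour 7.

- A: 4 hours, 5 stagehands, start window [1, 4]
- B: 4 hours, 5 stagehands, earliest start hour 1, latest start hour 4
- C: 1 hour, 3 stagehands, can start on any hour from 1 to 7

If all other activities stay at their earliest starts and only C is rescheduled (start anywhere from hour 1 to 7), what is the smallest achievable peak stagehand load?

10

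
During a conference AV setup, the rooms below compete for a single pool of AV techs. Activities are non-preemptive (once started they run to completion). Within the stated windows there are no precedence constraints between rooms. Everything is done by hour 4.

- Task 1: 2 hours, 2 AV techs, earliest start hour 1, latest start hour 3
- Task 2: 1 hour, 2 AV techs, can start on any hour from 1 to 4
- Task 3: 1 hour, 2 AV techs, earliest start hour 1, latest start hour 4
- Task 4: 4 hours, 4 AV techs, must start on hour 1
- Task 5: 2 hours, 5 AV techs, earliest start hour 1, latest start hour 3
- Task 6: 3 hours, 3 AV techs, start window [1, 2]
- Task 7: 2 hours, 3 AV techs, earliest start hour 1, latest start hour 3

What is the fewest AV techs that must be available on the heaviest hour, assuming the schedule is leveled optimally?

13

Early-start (Task 1@1, Task 2@1, Task 3@1, Task 4@1, Task 5@1, Task 6@1, Task 7@1) gives peak 21: h1:21  h2:17  h3:7  h4:4.
Shift Task 5→3, Task 6→2.
Schedule Task 1@1, Task 2@1, Task 3@1, Task 4@1, Task 5@3, Task 6@2, Task 7@1: h1:13  h2:12  h3:12  h4:12 — peak 13.
Total AV tech-hours = 49 over 4 hours ⇒ peak ≥ ⌈49/4⌉ = 13, so 13 is optimal.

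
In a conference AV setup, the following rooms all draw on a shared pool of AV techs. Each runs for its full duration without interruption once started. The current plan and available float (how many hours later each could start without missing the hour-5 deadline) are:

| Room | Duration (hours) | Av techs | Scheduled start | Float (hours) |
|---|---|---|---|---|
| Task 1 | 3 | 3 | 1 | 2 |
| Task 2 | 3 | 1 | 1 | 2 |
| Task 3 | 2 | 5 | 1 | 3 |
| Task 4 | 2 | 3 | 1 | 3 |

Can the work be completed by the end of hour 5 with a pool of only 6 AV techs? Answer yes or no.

yes

Schedule Task 1@1, Task 2@3, Task 3@4, Task 4@1: h1:6  h2:6  h3:4  h4:6  h5:6 — peak 6 ≤ 6.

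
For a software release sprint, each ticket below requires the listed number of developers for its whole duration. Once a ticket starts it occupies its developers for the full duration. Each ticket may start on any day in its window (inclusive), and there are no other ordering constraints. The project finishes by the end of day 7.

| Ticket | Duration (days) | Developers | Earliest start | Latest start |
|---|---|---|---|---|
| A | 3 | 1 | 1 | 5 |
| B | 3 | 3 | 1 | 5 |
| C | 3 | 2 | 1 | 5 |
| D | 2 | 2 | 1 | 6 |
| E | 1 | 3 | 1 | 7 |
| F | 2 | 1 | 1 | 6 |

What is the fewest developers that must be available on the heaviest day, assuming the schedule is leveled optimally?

4

Early-start (A@1, B@1, C@1, D@1, E@1, F@1) gives peak 12: d1:12  d2:9  d3:6  d4:0  d5:0  d6:0  d7:0.
Shift C→4, D→4, E→7, F→6.
Schedule A@1, B@1, C@4, D@4, E@7, F@6: d1:4  d2:4  d3:4  d4:4  d5:4  d6:3  d7:4 — peak 4.
Total developer-days = 27 over 7 days ⇒ peak ≥ ⌈27/7⌉ = 4, so 4 is optimal.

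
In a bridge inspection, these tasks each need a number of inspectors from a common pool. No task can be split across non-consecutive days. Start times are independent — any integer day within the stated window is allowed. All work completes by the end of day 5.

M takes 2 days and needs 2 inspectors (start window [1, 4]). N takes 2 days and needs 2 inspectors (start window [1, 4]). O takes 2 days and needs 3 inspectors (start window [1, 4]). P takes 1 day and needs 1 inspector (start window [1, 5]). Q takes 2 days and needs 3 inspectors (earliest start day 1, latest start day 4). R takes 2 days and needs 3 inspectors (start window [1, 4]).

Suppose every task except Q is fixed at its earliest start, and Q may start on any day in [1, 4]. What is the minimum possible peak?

11

Q@1: d1:14  d2:13  d3:0  d4:0  d5:0 → peak 14
Q@2: d1:11  d2:13  d3:3  d4:0  d5:0 → peak 13
Q@3: d1:11  d2:10  d3:3  d4:3  d5:0 → peak 11
Q@4: d1:11  d2:10  d3:0  d4:3  d5:3 → peak 11
Best is Q@3, peak 11.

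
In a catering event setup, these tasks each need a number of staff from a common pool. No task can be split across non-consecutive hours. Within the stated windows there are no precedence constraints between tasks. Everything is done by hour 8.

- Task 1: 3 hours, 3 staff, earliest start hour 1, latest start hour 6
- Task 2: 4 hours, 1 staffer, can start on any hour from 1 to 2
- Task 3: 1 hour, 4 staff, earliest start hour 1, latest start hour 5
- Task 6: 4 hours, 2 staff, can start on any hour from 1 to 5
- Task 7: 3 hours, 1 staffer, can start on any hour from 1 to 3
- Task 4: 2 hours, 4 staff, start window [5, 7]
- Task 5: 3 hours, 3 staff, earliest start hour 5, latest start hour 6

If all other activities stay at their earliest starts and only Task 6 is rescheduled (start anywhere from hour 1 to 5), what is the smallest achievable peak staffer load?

9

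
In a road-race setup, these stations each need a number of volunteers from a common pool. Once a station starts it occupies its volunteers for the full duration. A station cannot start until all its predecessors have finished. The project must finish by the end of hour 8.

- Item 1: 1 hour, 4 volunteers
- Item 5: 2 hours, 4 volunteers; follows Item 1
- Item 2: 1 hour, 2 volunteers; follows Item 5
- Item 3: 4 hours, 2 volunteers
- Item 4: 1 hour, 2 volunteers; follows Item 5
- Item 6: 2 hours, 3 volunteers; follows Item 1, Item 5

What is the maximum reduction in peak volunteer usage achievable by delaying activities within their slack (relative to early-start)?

Early-start peak: h1:6  h2:6  h3:6  h4:9  h5:3  h6:0  h7:0  h8:0 ⇒ 9.
Leveled (Item 1@1, Item 5@2, Item 2@4, Item 3@4, Item 4@5, Item 6@6): h1:4  h2:4  h3:4  h4:4  h5:4  h6:5  h7:5  h8:0 ⇒ 5.
Reduction 9 − 5 = 4.

4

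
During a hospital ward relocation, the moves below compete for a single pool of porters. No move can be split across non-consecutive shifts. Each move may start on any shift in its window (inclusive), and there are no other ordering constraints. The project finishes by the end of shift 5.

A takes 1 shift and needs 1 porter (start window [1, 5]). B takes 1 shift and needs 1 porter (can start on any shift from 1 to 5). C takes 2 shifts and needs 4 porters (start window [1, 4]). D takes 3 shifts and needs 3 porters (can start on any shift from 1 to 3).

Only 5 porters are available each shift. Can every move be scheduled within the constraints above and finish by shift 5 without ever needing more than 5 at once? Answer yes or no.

yes

Schedule A@1, B@2, C@4, D@1: s1:4  s2:4  s3:3  s4:4  s5:4 — peak 4 ≤ 5.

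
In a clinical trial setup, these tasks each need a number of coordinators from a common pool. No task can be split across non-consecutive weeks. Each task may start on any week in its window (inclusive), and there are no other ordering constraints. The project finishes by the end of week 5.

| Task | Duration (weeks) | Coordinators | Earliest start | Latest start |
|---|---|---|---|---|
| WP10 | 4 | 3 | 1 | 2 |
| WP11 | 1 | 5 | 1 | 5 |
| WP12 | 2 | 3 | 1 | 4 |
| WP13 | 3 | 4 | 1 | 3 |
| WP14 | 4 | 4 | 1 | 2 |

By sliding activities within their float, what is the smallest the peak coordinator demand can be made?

Early-start (WP10@1, WP11@1, WP12@1, WP13@1, WP14@1) gives peak 19: w1:19  w2:14  w3:11  w4:7  w5:0.
Shift WP13→3, WP14→2.
Schedule WP10@1, WP11@1, WP12@1, WP13@3, WP14@2: w1:11  w2:10  w3:11  w4:11  w5:8 — peak 11.
Total coordinator-weeks = 51 over 5 weeks ⇒ peak ≥ ⌈51/5⌉ = 11, so 11 is optimal.

11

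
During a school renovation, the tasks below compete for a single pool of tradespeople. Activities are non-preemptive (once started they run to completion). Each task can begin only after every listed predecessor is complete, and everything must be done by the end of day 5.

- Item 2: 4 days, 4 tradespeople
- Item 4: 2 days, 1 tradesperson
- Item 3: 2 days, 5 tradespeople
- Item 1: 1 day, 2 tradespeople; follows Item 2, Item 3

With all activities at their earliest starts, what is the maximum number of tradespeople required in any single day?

10

Early-start schedule: Item 2@1, Item 4@1, Item 3@1, Item 1@5.
Load per day: day 1: 10, day 2: 10, day 3: 4, day 4: 4, day 5: 2.
Peak is 10.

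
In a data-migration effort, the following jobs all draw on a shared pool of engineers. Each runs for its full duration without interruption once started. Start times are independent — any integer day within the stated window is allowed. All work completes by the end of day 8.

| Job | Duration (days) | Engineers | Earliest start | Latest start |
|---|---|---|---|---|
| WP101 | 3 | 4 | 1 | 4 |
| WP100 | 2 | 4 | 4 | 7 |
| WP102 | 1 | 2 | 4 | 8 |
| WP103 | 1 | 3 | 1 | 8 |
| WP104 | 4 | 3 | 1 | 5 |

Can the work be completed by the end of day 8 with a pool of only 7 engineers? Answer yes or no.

yes

Schedule WP101@1, WP100@4, WP102@4, WP103@1, WP104@5: d1:7  d2:4  d3:4  d4:6  d5:7  d6:3  d7:3  d8:3 — peak 7 ≤ 7.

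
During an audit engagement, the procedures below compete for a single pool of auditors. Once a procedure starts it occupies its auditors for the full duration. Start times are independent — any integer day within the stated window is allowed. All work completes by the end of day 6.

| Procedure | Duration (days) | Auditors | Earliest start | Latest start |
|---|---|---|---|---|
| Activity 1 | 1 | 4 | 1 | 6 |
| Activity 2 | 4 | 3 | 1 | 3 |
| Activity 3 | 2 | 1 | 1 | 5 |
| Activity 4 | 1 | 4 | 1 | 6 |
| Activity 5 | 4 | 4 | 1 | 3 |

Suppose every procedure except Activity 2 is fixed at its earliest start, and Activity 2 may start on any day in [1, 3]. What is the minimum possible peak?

Activity 2@1: d1:16  d2:8  d3:7  d4:7  d5:0  d6:0 → peak 16
Activity 2@2: d1:13  d2:8  d3:7  d4:7  d5:3  d6:0 → peak 13
Activity 2@3: d1:13  d2:5  d3:7  d4:7  d5:3  d6:3 → peak 13
Best is Activity 2@2, peak 13.

13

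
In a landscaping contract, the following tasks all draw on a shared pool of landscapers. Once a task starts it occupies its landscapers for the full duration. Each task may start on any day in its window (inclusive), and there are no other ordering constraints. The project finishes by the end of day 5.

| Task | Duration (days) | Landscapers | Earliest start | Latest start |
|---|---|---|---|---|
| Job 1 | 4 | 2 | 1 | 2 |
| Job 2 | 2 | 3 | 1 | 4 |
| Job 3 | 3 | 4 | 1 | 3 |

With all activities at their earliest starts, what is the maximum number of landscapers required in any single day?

9

Early-start schedule: Job 1@1, Job 2@1, Job 3@1.
Load per day: day 1: 9, day 2: 9, day 3: 6, day 4: 2, day 5: 0.
Peak is 9.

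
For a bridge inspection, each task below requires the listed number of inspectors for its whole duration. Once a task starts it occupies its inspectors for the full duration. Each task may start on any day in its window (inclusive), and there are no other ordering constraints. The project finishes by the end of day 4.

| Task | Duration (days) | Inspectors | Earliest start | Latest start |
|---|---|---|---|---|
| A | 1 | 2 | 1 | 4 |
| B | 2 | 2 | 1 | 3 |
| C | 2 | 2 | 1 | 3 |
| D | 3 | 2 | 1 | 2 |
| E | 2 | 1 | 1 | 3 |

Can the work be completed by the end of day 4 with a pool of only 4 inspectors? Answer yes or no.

no

Total inspector-days = 18; over 4 days the average is 18/4 > 4, so some day must exceed 4.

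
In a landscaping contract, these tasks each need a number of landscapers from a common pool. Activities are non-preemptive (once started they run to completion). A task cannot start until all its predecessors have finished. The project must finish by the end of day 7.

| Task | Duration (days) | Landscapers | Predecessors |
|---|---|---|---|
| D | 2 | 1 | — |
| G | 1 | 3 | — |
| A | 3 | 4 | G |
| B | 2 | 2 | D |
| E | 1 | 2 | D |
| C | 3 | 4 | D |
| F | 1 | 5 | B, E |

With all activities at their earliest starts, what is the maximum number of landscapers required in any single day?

Early-start schedule: D@1, G@1, A@2, B@3, E@3, C@3, F@5.
Load per day: day 1: 4, day 2: 5, day 3: 12, day 4: 10, day 5: 9, day 6: 0, day 7: 0.
Peak is 12.

12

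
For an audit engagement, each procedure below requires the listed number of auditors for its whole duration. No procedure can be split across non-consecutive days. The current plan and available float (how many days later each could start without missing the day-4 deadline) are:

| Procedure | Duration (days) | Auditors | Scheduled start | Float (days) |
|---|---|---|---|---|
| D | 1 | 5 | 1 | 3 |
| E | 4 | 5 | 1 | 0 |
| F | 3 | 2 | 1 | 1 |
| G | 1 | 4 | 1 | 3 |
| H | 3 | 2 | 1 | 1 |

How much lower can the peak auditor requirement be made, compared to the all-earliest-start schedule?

6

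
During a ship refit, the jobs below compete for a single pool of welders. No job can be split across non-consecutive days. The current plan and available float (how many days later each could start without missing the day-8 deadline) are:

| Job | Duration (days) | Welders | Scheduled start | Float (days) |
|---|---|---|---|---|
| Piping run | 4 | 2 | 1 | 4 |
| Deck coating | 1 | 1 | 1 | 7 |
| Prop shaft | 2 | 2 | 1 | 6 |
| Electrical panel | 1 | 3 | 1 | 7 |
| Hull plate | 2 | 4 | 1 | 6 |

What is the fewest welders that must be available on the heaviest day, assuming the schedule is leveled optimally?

4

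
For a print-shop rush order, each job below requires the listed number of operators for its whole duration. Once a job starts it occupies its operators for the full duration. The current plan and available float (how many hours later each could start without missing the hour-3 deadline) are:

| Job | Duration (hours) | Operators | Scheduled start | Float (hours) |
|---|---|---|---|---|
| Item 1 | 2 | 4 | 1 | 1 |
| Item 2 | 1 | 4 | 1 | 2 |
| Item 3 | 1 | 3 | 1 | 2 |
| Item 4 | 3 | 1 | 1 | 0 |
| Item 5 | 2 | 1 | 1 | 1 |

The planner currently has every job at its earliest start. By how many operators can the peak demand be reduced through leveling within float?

5

Early-start peak: h1:13  h2:6  h3:1 ⇒ 13.
Leveled (Item 1@1, Item 2@3, Item 3@1, Item 4@1, Item 5@2): h1:8  h2:6  h3:6 ⇒ 8.
Reduction 13 − 8 = 5.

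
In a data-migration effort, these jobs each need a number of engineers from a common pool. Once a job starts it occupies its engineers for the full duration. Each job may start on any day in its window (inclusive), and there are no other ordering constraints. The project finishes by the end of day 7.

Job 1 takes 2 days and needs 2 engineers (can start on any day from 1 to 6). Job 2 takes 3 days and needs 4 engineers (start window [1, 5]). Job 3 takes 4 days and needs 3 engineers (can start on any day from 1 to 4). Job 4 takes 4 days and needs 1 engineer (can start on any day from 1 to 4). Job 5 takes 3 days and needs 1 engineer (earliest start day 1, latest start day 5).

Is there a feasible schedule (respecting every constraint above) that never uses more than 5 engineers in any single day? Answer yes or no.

The minimum achievable peak is 6; 5 < 6, so no feasible schedule stays within the cap.

no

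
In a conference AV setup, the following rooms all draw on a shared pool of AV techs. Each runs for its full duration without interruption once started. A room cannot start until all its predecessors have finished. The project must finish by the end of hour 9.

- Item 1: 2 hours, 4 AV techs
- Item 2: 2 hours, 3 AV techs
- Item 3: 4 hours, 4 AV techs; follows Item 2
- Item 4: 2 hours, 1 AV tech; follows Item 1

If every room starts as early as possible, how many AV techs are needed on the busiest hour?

Early-start schedule: Item 1@1, Item 2@1, Item 3@3, Item 4@3.
Load per hour: hour 1: 7, hour 2: 7, hour 3: 5, hour 4: 5, hour 5: 4, hour 6: 4, hour 7: 0, hour 8: 0, hour 9: 0.
Peak is 7.

7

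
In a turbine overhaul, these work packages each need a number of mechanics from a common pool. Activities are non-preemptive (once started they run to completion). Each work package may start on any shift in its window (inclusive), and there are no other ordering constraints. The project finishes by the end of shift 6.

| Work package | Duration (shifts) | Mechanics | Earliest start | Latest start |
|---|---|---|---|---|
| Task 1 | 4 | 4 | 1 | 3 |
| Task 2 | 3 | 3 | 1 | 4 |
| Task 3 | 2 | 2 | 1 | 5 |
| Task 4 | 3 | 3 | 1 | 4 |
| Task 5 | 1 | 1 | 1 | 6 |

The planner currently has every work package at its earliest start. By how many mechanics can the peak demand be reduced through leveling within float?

6

Early-start peak: s1:13  s2:12  s3:10  s4:4  s5:0  s6:0 ⇒ 13.
Leveled (Task 1@1, Task 2@1, Task 3@5, Task 4@4, Task 5@5): s1:7  s2:7  s3:7  s4:7  s5:6  s6:5 ⇒ 7.
Reduction 13 − 7 = 6.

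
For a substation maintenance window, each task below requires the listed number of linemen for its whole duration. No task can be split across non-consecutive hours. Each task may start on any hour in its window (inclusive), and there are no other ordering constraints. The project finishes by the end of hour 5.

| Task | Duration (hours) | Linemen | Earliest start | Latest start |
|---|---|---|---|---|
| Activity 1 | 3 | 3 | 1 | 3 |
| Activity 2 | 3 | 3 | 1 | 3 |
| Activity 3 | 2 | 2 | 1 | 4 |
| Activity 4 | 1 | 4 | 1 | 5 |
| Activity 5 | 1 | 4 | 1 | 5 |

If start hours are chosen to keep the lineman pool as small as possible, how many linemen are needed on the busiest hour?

6

Early-start (Activity 1@1, Activity 2@1, Activity 3@1, Activity 4@1, Activity 5@1) gives peak 16: h1:16  h2:8  h3:6  h4:0  h5:0.
Shift Activity 3→4, Activity 4→4, Activity 5→5.
Schedule Activity 1@1, Activity 2@1, Activity 3@4, Activity 4@4, Activity 5@5: h1:6  h2:6  h3:6  h4:6  h5:6 — peak 6.
Total lineman-hours = 30 over 5 hours ⇒ peak ≥ ⌈30/5⌉ = 6, so 6 is optimal.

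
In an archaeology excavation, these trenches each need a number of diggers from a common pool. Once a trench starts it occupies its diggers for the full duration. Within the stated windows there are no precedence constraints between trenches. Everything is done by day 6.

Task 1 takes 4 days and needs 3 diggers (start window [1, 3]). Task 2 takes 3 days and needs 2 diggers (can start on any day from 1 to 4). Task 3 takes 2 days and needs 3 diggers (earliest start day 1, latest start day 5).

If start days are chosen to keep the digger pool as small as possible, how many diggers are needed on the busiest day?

Early-start (Task 1@1, Task 2@1, Task 3@1) gives peak 8: d1:8  d2:8  d3:5  d4:3  d5:0  d6:0.
Shift Task 3→5.
Schedule Task 1@1, Task 2@1, Task 3@5: d1:5  d2:5  d3:5  d4:3  d5:3  d6:3 — peak 5.

5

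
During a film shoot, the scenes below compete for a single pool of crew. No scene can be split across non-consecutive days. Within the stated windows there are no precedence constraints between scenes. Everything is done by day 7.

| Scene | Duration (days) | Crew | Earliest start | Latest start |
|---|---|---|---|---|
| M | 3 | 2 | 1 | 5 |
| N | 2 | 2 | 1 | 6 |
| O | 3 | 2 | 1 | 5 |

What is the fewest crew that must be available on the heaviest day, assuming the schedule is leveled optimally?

Early-start (M@1, N@1, O@1) gives peak 6: d1:6  d2:6  d3:4  d4:0  d5:0  d6:0  d7:0.
Shift O→3.
Schedule M@1, N@1, O@3: d1:4  d2:4  d3:4  d4:2  d5:2  d6:0  d7:0 — peak 4.

4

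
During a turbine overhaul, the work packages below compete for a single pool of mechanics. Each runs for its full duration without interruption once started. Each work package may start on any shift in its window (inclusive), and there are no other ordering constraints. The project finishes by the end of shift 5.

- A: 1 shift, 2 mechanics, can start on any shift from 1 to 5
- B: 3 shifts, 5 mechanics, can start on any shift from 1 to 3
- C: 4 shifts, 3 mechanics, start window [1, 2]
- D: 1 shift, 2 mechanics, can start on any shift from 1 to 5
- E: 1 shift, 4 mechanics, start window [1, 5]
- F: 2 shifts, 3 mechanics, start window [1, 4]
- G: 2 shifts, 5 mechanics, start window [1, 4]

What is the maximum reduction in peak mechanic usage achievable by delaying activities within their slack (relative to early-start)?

Early-start peak: s1:24  s2:16  s3:8  s4:3  s5:0 ⇒ 24.
Leveled (A@1, B@1, C@1, D@2, E@5, F@3, G@4): s1:10  s2:10  s3:11  s4:11  s5:9 ⇒ 11.
Reduction 24 − 11 = 13.

13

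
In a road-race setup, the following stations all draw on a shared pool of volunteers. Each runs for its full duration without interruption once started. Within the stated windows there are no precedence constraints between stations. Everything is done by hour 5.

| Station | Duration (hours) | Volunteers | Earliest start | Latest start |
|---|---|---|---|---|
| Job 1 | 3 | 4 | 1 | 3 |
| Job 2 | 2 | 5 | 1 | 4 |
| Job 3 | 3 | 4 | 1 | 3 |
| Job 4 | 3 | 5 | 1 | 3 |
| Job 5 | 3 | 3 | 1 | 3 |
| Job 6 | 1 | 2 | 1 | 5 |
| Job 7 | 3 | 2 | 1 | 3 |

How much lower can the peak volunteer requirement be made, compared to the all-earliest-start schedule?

7

Early-start peak: h1:25  h2:23  h3:18  h4:0  h5:0 ⇒ 25.
Leveled (Job 1@1, Job 2@1, Job 3@1, Job 4@1, Job 5@3, Job 6@4, Job 7@3): h1:18  h2:18  h3:18  h4:7  h5:5 ⇒ 18.
Reduction 25 − 18 = 7.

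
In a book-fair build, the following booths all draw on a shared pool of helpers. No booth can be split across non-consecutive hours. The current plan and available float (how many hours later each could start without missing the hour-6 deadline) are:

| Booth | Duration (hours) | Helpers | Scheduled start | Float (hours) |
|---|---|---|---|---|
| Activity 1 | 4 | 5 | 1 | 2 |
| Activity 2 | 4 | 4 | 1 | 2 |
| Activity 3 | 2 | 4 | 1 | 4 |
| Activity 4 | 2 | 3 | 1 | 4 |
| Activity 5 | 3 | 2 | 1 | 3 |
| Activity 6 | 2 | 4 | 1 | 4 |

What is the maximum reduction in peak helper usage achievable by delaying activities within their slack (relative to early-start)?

11

Early-start peak: h1:22  h2:22  h3:11  h4:9  h5:0  h6:0 ⇒ 22.
Leveled (Activity 1@1, Activity 2@1, Activity 3@5, Activity 4@5, Activity 5@1, Activity 6@5): h1:11  h2:11  h3:11  h4:9  h5:11  h6:11 ⇒ 11.
Reduction 22 − 11 = 11.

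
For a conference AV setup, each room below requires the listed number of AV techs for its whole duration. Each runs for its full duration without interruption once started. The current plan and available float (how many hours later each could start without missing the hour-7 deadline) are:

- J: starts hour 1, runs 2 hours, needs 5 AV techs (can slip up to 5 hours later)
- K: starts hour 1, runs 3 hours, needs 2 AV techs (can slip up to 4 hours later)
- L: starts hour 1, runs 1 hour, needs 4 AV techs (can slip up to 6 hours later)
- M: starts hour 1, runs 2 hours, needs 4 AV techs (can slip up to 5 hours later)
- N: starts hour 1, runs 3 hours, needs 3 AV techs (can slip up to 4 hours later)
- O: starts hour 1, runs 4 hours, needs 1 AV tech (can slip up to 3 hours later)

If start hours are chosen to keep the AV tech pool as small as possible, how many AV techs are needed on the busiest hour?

Early-start (J@1, K@1, L@1, M@1, N@1, O@1) gives peak 19: h1:19  h2:15  h3:6  h4:1  h5:0  h6:0  h7:0.
Shift L→7, M→3, N→5, O→3.
Schedule J@1, K@1, L@7, M@3, N@5, O@3: h1:7  h2:7  h3:7  h4:5  h5:4  h6:4  h7:7 — peak 7.

7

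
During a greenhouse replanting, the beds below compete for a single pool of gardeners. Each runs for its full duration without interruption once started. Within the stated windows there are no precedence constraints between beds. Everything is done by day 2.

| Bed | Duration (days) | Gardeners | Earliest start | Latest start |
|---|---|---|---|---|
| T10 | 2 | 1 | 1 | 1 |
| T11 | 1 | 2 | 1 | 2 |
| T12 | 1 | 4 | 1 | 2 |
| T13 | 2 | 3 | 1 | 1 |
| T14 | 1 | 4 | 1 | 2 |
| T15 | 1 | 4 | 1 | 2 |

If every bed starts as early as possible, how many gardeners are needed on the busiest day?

18

Early-start schedule: T10@1, T11@1, T12@1, T13@1, T14@1, T15@1.
Load per day: day 1: 18, day 2: 4.
Peak is 18.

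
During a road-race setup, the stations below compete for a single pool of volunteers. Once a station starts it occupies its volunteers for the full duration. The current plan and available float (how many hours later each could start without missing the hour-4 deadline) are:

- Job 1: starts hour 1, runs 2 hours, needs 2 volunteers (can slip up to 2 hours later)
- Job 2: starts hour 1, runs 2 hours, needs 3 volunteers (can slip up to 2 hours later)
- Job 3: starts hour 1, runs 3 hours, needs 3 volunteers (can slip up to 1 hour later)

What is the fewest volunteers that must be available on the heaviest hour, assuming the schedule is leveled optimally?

Early-start (Job 1@1, Job 2@1, Job 3@1) gives peak 8: h1:8  h2:8  h3:3  h4:0.
Shift Job 2→3.
Schedule Job 1@1, Job 2@3, Job 3@1: h1:5  h2:5  h3:6  h4:3 — peak 6.
No arrangement of the 18 feasible schedules does better.

6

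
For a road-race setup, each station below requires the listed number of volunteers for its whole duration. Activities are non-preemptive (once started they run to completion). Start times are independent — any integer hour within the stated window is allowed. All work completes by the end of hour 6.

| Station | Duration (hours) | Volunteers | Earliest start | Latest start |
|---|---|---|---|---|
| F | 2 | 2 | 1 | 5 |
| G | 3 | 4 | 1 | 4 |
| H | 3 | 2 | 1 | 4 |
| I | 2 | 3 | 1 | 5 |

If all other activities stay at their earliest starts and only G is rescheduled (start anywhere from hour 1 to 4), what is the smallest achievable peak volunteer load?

7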